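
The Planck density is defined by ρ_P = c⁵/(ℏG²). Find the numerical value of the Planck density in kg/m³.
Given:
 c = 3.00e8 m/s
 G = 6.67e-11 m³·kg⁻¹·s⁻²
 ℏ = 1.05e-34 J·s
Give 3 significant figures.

ρ_P = c⁵/(ℏG²)
  = 2.43e42 / 4.67e-55
  = 5.20e96 kg/m³

5.20e96 kg/m³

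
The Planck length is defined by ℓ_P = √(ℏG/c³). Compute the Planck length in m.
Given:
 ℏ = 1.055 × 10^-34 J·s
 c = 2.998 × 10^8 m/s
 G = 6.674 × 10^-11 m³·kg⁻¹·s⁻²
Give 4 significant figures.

1.616 × 10^-35 m

ℓ_P = √(ℏG/c³)
  = √(2.613 × 10^-70)
  = 1.616 × 10^-35 m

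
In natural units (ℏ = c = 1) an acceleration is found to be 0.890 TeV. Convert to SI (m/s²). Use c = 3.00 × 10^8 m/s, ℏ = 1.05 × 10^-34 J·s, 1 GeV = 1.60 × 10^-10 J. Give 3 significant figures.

4.07 × 10^35 m/s²

Acceleration is [L]/[T]² = c·[E]/ℏ.
1 GeV → c/ℏ × (1 GeV in J) = 4.57 × 10^32 m/s².
Convert the energy scale: 0.890 TeV = 890 GeV.
Result: 890 × 4.57 × 10^32 = 4.07 × 10^35 m/s².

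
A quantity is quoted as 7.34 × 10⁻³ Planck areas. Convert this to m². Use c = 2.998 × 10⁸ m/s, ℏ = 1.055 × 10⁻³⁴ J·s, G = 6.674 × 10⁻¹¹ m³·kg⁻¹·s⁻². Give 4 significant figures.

One Planck area: A_P = ℏG/c³ = 2.613 × 10⁻⁷⁰ m².
7.34 × 10⁻³ × 2.613 × 10⁻⁷⁰ m² = 1.918 × 10⁻⁷² m²

1.918 × 10⁻⁷² m²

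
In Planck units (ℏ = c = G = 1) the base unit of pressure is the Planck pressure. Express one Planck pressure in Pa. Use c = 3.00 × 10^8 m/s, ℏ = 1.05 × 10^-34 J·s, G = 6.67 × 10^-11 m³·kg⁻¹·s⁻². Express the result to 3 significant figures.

4.68 × 10^113 Pa

p_P = c⁷/(ℏG²)
  = 2.19 × 10^59 / 4.67 × 10^-55
  = 4.68 × 10^113 Pa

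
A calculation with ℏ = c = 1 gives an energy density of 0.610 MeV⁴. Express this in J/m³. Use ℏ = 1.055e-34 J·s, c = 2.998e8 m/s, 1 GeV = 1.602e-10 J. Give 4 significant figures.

1.270e25 J/m³

[E]/[L]³ = [E]⁴/(ℏc)³; restore (ℏc)⁻³.
1 GeV⁴ → 1/(ℏc)³ × (1 GeV in J)⁴ = 2.082e37 J/m³.
Convert the energy scale: 0.610 MeV⁴ = 6.10e-13 GeV⁴.
Result: 6.10e-13 × 2.082e37 = 1.270e25 J/m³.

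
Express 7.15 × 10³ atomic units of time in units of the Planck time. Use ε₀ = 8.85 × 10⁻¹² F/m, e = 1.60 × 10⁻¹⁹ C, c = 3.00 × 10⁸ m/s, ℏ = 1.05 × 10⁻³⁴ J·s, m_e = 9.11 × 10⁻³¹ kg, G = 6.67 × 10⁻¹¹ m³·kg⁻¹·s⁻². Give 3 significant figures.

atomic unit of time: τ_au = (4πε₀)²ℏ³/(m_e e⁴) = 2.40 × 10⁻¹⁷ s
Planck time: t_P = √(ℏG/c⁵) = 5.37 × 10⁻⁴⁴ s
7.15 × 10³ × 2.40 × 10⁻¹⁷ / 5.37 × 10⁻⁴⁴ = 3.19 × 10³⁰

3.19 × 10³⁰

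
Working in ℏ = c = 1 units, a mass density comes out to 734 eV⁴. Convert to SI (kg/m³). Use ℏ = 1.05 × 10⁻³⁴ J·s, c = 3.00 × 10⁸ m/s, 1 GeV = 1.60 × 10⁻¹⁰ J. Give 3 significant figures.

Mass density is [E]/(c²[L]³) = [E]⁴/(ℏ³c⁵).
1 GeV⁴ → 1/(ℏ³c⁵) × (1 GeV in J)⁴ = 2.33 × 10²⁰ kg/m³.
Convert the energy scale: 734 eV⁴ = 7.34 × 10⁻³⁴ GeV⁴.
Result: 7.34 × 10⁻³⁴ × 2.33 × 10²⁰ = 1.71 × 10⁻¹³ kg/m³.

1.71 × 10⁻¹³ kg/m³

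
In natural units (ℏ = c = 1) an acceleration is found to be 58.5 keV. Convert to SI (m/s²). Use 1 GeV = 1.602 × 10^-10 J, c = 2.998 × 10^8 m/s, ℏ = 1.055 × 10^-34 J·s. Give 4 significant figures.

Acceleration is [L]/[T]² = c·[E]/ℏ.
1 GeV → c/ℏ × (1 GeV in J) = 4.552 × 10^32 m/s².
Convert the energy scale: 58.5 keV = 5.85 × 10^-5 GeV.
Result: 5.85 × 10^-5 × 4.552 × 10^32 = 2.663 × 10^28 m/s².

2.663 × 10^28 m/s²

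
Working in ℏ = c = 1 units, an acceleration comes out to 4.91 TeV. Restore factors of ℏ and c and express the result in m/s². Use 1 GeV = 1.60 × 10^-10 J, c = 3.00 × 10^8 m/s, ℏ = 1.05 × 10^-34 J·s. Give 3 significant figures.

Acceleration is [L]/[T]² = c·[E]/ℏ.
1 GeV → c/ℏ × (1 GeV in J) = 4.57 × 10^32 m/s².
Convert the energy scale: 4.91 TeV = 4.91 × 10^3 GeV.
Result: 4.91 × 10^3 × 4.57 × 10^32 = 2.24 × 10^36 m/s².

2.24 × 10^36 m/s²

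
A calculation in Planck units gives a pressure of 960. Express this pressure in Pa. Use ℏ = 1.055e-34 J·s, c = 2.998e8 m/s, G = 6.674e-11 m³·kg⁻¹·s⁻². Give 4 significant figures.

4.447e116 Pa

One Planck pressure: p_P = c⁷/(ℏG²) = 4.632e113 Pa.
960 × 4.632e113 Pa = 4.447e116 Pa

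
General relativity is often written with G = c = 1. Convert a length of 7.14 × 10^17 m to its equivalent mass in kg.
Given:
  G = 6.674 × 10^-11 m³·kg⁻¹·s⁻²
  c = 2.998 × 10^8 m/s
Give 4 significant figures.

9.616 × 10^44 kg

Length → mass via c²/G.
7.14 × 10^17 m × (c²/G) = 9.616 × 10^44 kg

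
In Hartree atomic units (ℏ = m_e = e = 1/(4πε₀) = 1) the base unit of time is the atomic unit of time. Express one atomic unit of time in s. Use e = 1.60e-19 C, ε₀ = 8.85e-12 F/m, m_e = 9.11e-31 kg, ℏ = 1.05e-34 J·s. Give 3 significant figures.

2.40e-17 s

τ_au = (4πε₀)²ℏ³/(m_e e⁴)
E_h = 4.38e-18 J
ℏ/E_h = 2.40e-17 s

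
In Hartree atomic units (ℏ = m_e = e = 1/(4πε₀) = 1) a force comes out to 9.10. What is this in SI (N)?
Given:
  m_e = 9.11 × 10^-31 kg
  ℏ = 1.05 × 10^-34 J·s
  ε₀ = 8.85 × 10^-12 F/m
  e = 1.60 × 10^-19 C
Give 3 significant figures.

One atomic unit of force: F_au = E_h/a₀ = m_e²e⁶/((4πε₀)³ℏ⁴) = 8.33 × 10^-8 N.
9.10 × 8.33 × 10^-8 N = 7.58 × 10^-7 N

7.58 × 10^-7 N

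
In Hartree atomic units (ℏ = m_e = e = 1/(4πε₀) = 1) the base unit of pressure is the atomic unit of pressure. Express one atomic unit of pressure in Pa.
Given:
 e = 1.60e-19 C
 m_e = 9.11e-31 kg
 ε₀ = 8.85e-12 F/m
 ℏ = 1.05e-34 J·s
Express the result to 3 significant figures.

P_au = E_h/a₀³ = m_e⁴e¹⁰/((4πε₀)⁵ℏ⁸)
E_h = 4.38e-18 J
a₀ = 5.26e-11 m
E_h/a₀³ = 3.01e13 Pa

3.01e13 Pa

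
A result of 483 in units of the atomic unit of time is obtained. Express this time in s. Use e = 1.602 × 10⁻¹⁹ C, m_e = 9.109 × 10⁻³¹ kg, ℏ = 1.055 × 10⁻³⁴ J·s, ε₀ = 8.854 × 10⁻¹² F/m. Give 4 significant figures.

One atomic unit of time: τ_au = (4πε₀)²ℏ³/(m_e e⁴) = 2.423 × 10⁻¹⁷ s.
483 × 2.423 × 10⁻¹⁷ s = 1.170 × 10⁻¹⁴ s

1.170 × 10⁻¹⁴ s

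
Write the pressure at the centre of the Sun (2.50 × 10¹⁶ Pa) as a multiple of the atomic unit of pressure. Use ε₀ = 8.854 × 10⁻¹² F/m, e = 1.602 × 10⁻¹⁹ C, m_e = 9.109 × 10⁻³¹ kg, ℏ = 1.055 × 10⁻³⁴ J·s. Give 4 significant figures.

853.5

atomic unit of pressure: P_au = E_h/a₀³ = m_e⁴e¹⁰/((4πε₀)⁵ℏ⁸) = 2.929 × 10¹³ Pa.
2.50 × 10¹⁶ / 2.929 × 10¹³ = 853.5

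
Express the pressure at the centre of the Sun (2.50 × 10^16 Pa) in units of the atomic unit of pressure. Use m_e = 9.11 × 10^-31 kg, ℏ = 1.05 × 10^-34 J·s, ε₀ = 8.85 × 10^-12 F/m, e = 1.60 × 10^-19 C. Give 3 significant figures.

830

atomic unit of pressure: P_au = E_h/a₀³ = m_e⁴e¹⁰/((4πε₀)⁵ℏ⁸) = 3.01 × 10^13 Pa.
2.50 × 10^16 / 3.01 × 10^13 = 830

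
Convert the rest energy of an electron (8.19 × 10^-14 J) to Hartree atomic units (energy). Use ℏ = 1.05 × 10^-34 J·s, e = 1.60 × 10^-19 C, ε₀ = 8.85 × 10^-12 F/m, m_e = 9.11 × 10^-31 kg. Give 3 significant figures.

1.87 × 10^4

hartree: E_h = m_e e⁴/(4πε₀ℏ)² = 4.38 × 10^-18 J.
8.19 × 10^-14 / 4.38 × 10^-18 = 1.87 × 10^4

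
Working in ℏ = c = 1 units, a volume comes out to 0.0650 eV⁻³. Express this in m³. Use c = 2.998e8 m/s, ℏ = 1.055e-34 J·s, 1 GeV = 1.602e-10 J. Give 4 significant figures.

5.002e-22 m³

Volume is [L]³ = [E]⁻³·(ℏc)³.
1 GeV⁻³ → (ℏc)³ × (1 GeV in J)⁻³ = 7.696e-48 m³.
Convert the energy scale: 0.0650 eV⁻³ = 6.50e25 GeV⁻³.
Result: 6.50e25 × 7.696e-48 = 5.002e-22 m³.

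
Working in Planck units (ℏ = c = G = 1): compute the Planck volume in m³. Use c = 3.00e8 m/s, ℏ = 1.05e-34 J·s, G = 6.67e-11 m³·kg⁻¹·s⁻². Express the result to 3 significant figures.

From ℏ = c = G = 1 the volume scale is V_P = (ℏG/c³)^(3/2).
  = √(1.75e-209)
  = 4.18e-105 m³

4.18e-105 m³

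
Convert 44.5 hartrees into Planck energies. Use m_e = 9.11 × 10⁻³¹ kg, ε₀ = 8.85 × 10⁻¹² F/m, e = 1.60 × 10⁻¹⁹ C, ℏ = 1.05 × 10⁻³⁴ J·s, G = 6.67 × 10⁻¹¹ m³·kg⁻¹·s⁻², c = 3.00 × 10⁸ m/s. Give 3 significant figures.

9.96 × 10⁻²⁶

hartree: E_h = m_e e⁴/(4πε₀ℏ)² = 4.38 × 10⁻¹⁸ J
Planck energy: E_P = √(ℏc⁵/G) = 1.96 × 10⁹ J
44.5 × 4.38 × 10⁻¹⁸ / 1.96 × 10⁹ = 9.96 × 10⁻²⁶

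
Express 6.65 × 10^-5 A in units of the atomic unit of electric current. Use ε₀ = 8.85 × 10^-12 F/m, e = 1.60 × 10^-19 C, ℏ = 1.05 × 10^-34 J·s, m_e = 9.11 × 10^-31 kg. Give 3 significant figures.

9.97 × 10^-3

atomic unit of electric current: I_au = e E_h/ℏ = m_e e⁵/((4πε₀)²ℏ³) = 6.67 × 10^-3 A.
6.65 × 10^-5 / 6.67 × 10^-3 = 9.97 × 10^-3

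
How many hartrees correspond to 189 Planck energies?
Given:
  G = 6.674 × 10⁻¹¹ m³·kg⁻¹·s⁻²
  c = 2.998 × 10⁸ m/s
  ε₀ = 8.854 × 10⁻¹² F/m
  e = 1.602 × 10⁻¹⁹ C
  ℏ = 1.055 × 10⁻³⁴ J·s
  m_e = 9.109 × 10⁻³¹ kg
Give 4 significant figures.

8.493 × 10²⁸

Planck energy: E_P = √(ℏc⁵/G) = 1.957 × 10⁹ J
hartree: E_h = m_e e⁴/(4πε₀ℏ)² = 4.354 × 10⁻¹⁸ J
189 × 1.957 × 10⁹ / 4.354 × 10⁻¹⁸ = 8.493 × 10²⁸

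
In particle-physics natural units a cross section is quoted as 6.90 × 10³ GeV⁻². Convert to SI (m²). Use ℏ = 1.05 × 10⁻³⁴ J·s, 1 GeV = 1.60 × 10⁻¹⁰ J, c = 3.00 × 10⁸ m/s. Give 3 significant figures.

2.67 × 10⁻²⁸ m²

Area is [L]² = [E]⁻²·(ℏc)²; restore (ℏc)².
1 GeV⁻² → (ℏc)² × (1 GeV in J)⁻² = 3.88 × 10⁻³² m².
Result: 6.90 × 10³ × 3.88 × 10⁻³² = 2.67 × 10⁻²⁸ m².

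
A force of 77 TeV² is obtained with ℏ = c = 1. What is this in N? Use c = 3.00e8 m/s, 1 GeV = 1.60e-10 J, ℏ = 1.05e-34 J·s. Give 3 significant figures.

6.26e13 N

Force is [E]/[L] = [E]²/(ℏc); restore (ℏc)⁻¹.
1 GeV² → 1/(ℏc) × (1 GeV in J)² = 8.13e5 N.
Convert the energy scale: 77 TeV² = 7.70e7 GeV².
Result: 7.70e7 × 8.13e5 = 6.26e13 N.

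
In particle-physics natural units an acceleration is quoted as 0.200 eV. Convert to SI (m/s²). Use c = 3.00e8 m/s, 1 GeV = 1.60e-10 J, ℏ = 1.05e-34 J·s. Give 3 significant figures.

Acceleration is [L]/[T]² = c·[E]/ℏ.
1 GeV → c/ℏ × (1 GeV in J) = 4.57e32 m/s².
Convert the energy scale: 0.200 eV = 2.00e-10 GeV.
Result: 2.00e-10 × 4.57e32 = 9.14e22 m/s².

9.14e22 m/s²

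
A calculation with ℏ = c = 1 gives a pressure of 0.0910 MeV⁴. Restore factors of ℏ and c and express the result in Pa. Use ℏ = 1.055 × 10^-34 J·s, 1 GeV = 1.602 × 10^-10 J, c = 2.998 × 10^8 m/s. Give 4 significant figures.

Pressure is [E]/[L]³ = [E]⁴/(ℏc)³.
1 GeV⁴ → 1/(ℏc)³ × (1 GeV in J)⁴ = 2.082 × 10^37 Pa.
Convert the energy scale: 0.0910 MeV⁴ = 9.10 × 10^-14 GeV⁴.
Result: 9.10 × 10^-14 × 2.082 × 10^37 = 1.894 × 10^24 Pa.

1.894 × 10^24 Pa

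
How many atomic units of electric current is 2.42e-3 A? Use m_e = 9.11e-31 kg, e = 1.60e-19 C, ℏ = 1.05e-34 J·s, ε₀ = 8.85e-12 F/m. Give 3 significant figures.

0.363

atomic unit of electric current: I_au = e E_h/ℏ = m_e e⁵/((4πε₀)²ℏ³) = 6.67e-3 A.
2.42e-3 / 6.67e-3 = 0.363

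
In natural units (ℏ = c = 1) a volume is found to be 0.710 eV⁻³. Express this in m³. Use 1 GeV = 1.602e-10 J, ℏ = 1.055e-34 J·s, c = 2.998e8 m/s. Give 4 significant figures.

5.464e-21 m³

Volume is [L]³ = [E]⁻³·(ℏc)³.
1 GeV⁻³ → (ℏc)³ × (1 GeV in J)⁻³ = 7.696e-48 m³.
Convert the energy scale: 0.710 eV⁻³ = 7.10e26 GeV⁻³.
Result: 7.10e26 × 7.696e-48 = 5.464e-21 m³.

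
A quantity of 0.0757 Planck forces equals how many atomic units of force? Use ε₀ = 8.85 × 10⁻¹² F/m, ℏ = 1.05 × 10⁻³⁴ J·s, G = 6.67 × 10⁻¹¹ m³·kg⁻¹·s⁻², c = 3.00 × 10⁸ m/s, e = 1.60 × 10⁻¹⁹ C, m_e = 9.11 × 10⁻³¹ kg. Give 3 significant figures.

1.10 × 10⁵⁰

Planck force: F_P = c⁴/G = 1.21 × 10⁴⁴ N
atomic unit of force: F_au = E_h/a₀ = m_e²e⁶/((4πε₀)³ℏ⁴) = 8.33 × 10⁻⁸ N
0.0757 × 1.21 × 10⁴⁴ / 8.33 × 10⁻⁸ = 1.10 × 10⁵⁰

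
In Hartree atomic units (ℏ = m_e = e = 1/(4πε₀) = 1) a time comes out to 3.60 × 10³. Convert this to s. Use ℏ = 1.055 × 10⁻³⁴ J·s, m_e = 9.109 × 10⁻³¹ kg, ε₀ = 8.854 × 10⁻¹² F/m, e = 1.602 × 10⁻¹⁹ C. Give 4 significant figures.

8.722 × 10⁻¹⁴ s

One atomic unit of time: τ_au = (4πε₀)²ℏ³/(m_e e⁴) = 2.423 × 10⁻¹⁷ s.
3.60 × 10³ × 2.423 × 10⁻¹⁷ s = 8.722 × 10⁻¹⁴ s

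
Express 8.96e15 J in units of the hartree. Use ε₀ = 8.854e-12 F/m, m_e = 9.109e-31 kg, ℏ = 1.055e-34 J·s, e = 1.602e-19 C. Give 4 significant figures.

hartree: E_h = m_e e⁴/(4πε₀ℏ)² = 4.354e-18 J.
8.96e15 / 4.354e-18 = 2.058e33

2.058e33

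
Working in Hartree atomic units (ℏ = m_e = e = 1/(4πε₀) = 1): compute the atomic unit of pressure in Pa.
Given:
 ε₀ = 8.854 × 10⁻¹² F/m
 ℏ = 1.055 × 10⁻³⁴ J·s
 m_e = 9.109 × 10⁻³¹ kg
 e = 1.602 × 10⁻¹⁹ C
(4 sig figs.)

2.929 × 10¹³ Pa

From ℏ = m_e = e = 1/(4πε₀) = 1 the pressure scale is P_au = E_h/a₀³ = m_e⁴e¹⁰/((4πε₀)⁵ℏ⁸).
E_h = 4.354 × 10⁻¹⁸ J
a₀ = 5.297 × 10⁻¹¹ m
E_h/a₀³ = 2.929 × 10¹³ Pa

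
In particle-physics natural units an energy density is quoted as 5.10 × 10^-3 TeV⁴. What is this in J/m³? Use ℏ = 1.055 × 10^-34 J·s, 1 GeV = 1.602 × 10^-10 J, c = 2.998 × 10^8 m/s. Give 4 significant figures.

[E]/[L]³ = [E]⁴/(ℏc)³; restore (ℏc)⁻³.
1 GeV⁴ → 1/(ℏc)³ × (1 GeV in J)⁴ = 2.082 × 10^37 J/m³.
Convert the energy scale: 5.10 × 10^-3 TeV⁴ = 5.10 × 10^9 GeV⁴.
Result: 5.10 × 10^9 × 2.082 × 10^37 = 1.062 × 10^47 J/m³.

1.062 × 10^47 J/m³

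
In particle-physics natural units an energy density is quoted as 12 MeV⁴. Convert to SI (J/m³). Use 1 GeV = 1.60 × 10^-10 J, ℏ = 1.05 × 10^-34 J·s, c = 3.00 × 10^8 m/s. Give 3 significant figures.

[E]/[L]³ = [E]⁴/(ℏc)³; restore (ℏc)⁻³.
1 GeV⁴ → 1/(ℏc)³ × (1 GeV in J)⁴ = 2.10 × 10^37 J/m³.
Convert the energy scale: 12 MeV⁴ = 1.20 × 10^-11 GeV⁴.
Result: 1.20 × 10^-11 × 2.10 × 10^37 = 2.52 × 10^26 J/m³.

2.52 × 10^26 J/m³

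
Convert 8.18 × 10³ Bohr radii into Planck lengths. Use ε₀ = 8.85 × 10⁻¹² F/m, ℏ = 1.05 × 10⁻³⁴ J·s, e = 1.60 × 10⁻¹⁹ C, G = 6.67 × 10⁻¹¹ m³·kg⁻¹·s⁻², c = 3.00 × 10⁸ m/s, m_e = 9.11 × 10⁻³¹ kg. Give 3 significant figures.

Bohr radius: a₀ = 4πε₀ℏ²/(m_e e²) = 5.26 × 10⁻¹¹ m
Planck length: ℓ_P = √(ℏG/c³) = 1.61 × 10⁻³⁵ m
8.18 × 10³ × 5.26 × 10⁻¹¹ / 1.61 × 10⁻³⁵ = 2.67 × 10²⁸

2.67 × 10²⁸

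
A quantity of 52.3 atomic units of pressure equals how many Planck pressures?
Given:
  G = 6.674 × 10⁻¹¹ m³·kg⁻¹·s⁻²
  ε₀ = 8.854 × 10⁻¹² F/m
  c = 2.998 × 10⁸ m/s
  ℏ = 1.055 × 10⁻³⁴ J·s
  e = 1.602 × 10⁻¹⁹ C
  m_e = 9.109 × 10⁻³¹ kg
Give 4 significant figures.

3.307 × 10⁻⁹⁹

atomic unit of pressure: P_au = E_h/a₀³ = m_e⁴e¹⁰/((4πε₀)⁵ℏ⁸) = 2.929 × 10¹³ Pa
Planck pressure: p_P = c⁷/(ℏG²) = 4.632 × 10¹¹³ Pa
52.3 × 2.929 × 10¹³ / 4.632 × 10¹¹³ = 3.307 × 10⁻⁹⁹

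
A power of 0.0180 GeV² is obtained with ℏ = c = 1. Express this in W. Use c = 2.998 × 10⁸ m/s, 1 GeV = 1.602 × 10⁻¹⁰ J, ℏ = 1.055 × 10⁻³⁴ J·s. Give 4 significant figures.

4.379 × 10¹² W

Power is [E]/[T] = [E]²/ℏ.
1 GeV² → 1/ℏ × (1 GeV in J)² = 2.433 × 10¹⁴ W.
Result: 0.0180 × 2.433 × 10¹⁴ = 4.379 × 10¹² W.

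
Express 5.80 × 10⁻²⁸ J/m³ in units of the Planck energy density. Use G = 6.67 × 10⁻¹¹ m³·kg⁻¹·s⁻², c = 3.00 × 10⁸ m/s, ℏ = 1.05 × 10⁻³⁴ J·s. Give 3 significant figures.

Planck energy density: u_P = c⁷/(ℏG²) = 4.68 × 10¹¹³ J/m³.
5.80 × 10⁻²⁸ / 4.68 × 10¹¹³ = 1.24 × 10⁻¹⁴¹

1.24 × 10⁻¹⁴¹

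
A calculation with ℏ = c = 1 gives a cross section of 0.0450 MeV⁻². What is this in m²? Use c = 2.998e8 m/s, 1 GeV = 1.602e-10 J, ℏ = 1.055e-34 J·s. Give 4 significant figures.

1.754e-27 m²

Area is [L]² = [E]⁻²·(ℏc)²; restore (ℏc)².
1 GeV⁻² → (ℏc)² × (1 GeV in J)⁻² = 3.898e-32 m².
Convert the energy scale: 0.0450 MeV⁻² = 4.50e4 GeV⁻².
Result: 4.50e4 × 3.898e-32 = 1.754e-27 m².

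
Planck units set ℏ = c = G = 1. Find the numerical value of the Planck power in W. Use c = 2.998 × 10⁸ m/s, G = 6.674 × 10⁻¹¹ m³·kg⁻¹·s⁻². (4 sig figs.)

3.629 × 10⁵² W

From ℏ = c = G = 1 the power scale is P_P = c⁵/G.
  = 2.422 × 10⁴² / 6.674 × 10⁻¹¹
  = 3.629 × 10⁵² W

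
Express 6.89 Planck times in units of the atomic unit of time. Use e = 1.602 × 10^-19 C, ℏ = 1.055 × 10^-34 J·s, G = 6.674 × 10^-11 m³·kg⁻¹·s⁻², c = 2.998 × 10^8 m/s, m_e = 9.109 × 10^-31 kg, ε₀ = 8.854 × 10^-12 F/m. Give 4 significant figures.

1.533 × 10^-26

Planck time: t_P = √(ℏG/c⁵) = 5.392 × 10^-44 s
atomic unit of time: τ_au = (4πε₀)²ℏ³/(m_e e⁴) = 2.423 × 10^-17 s
6.89 × 5.392 × 10^-44 / 2.423 × 10^-17 = 1.533 × 10^-26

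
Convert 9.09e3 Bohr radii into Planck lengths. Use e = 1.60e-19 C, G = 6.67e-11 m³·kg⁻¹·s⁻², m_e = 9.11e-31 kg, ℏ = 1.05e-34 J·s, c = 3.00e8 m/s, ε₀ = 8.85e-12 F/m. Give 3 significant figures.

Bohr radius: a₀ = 4πε₀ℏ²/(m_e e²) = 5.26e-11 m
Planck length: ℓ_P = √(ℏG/c³) = 1.61e-35 m
9.09e3 × 5.26e-11 / 1.61e-35 = 2.97e28

2.97e28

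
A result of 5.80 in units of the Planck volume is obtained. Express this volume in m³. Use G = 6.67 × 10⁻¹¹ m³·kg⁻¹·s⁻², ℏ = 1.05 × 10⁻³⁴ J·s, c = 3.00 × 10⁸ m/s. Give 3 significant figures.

One Planck volume: V_P = (ℏG/c³)^(3/2) = 4.18 × 10⁻¹⁰⁵ m³.
5.80 × 4.18 × 10⁻¹⁰⁵ m³ = 2.42 × 10⁻¹⁰⁴ m³

2.42 × 10⁻¹⁰⁴ m³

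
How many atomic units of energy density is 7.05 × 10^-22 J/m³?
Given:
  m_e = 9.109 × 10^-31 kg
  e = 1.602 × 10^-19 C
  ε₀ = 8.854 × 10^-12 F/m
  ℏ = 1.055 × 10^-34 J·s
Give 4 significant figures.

2.407 × 10^-35

atomic unit of energy density: u_au = E_h/a₀³ = m_e⁴e¹⁰/((4πε₀)⁵ℏ⁸) = 2.929 × 10^13 J/m³.
7.05 × 10^-22 / 2.929 × 10^13 = 2.407 × 10^-35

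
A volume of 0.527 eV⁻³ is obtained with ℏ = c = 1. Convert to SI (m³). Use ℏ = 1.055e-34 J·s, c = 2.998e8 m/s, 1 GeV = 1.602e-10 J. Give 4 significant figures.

Volume is [L]³ = [E]⁻³·(ℏc)³.
1 GeV⁻³ → (ℏc)³ × (1 GeV in J)⁻³ = 7.696e-48 m³.
Convert the energy scale: 0.527 eV⁻³ = 5.27e26 GeV⁻³.
Result: 5.27e26 × 7.696e-48 = 4.056e-21 m³.

4.056e-21 m³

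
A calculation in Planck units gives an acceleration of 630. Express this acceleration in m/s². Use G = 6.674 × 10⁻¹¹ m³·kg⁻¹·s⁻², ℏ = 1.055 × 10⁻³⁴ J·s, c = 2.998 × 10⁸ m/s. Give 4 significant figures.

One Planck acceleration: a_P = √(c⁷/(ℏG)) = 5.560 × 10⁵¹ m/s².
630 × 5.560 × 10⁵¹ m/s² = 3.503 × 10⁵⁴ m/s²

3.503 × 10⁵⁴ m/s²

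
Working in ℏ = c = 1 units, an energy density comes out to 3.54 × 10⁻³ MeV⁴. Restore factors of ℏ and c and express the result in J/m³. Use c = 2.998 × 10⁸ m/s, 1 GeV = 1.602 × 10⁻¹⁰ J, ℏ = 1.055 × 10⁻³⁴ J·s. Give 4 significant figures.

[E]/[L]³ = [E]⁴/(ℏc)³; restore (ℏc)⁻³.
1 GeV⁴ → 1/(ℏc)³ × (1 GeV in J)⁴ = 2.082 × 10³⁷ J/m³.
Convert the energy scale: 3.54 × 10⁻³ MeV⁴ = 3.54 × 10⁻¹⁵ GeV⁴.
Result: 3.54 × 10⁻¹⁵ × 2.082 × 10³⁷ = 7.369 × 10²² J/m³.

7.369 × 10²² J/m³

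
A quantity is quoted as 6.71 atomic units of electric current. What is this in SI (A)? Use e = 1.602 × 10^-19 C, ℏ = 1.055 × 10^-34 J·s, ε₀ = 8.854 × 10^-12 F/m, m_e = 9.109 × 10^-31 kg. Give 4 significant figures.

0.04437 A

One atomic unit of electric current: I_au = e E_h/ℏ = m_e e⁵/((4πε₀)²ℏ³) = 6.612 × 10^-3 A.
6.71 × 6.612 × 10^-3 A = 0.04437 A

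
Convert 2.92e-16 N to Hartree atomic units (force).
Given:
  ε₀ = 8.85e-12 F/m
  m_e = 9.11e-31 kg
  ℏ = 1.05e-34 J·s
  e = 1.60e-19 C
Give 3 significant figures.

3.51e-9

atomic unit of force: F_au = E_h/a₀ = m_e²e⁶/((4πε₀)³ℏ⁴) = 8.33e-8 N.
2.92e-16 / 8.33e-8 = 3.51e-9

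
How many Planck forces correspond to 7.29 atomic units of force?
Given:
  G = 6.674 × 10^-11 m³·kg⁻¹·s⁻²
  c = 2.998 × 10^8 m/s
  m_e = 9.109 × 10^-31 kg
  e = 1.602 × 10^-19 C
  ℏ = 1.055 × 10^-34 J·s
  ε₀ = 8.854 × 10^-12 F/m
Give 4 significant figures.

4.950 × 10^-51

atomic unit of force: F_au = E_h/a₀ = m_e²e⁶/((4πε₀)³ℏ⁴) = 8.220 × 10^-8 N
Planck force: F_P = c⁴/G = 1.210 × 10^44 N
7.29 × 8.220 × 10^-8 / 1.210 × 10^44 = 4.950 × 10^-51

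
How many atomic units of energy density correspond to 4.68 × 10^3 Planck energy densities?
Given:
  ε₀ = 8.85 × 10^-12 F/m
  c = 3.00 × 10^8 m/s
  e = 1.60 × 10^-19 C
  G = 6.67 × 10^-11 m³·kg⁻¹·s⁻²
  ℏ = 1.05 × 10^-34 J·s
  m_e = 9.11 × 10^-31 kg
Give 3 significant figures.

7.27 × 10^103

Planck energy density: u_P = c⁷/(ℏG²) = 4.68 × 10^113 J/m³
atomic unit of energy density: u_au = E_h/a₀³ = m_e⁴e¹⁰/((4πε₀)⁵ℏ⁸) = 3.01 × 10^13 J/m³
4.68 × 10^3 × 4.68 × 10^113 / 3.01 × 10^13 = 7.27 × 10^103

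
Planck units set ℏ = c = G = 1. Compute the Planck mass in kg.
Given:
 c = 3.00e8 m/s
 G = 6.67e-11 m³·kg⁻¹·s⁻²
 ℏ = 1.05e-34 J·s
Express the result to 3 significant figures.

From ℏ = c = G = 1 the mass scale is m_P = √(ℏc/G).
  = √(4.72e-16)
  = 2.17e-8 kg

2.17e-8 kg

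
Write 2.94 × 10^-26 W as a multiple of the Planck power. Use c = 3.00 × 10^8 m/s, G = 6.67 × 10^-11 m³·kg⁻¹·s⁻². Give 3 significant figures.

Planck power: P_P = c⁵/G = 3.64 × 10^52 W.
2.94 × 10^-26 / 3.64 × 10^52 = 8.07 × 10^-79

8.07 × 10^-79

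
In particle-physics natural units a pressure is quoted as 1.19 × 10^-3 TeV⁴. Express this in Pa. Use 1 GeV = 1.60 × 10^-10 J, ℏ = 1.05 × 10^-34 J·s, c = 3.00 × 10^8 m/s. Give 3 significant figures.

Pressure is [E]/[L]³ = [E]⁴/(ℏc)³.
1 GeV⁴ → 1/(ℏc)³ × (1 GeV in J)⁴ = 2.10 × 10^37 Pa.
Convert the energy scale: 1.19 × 10^-3 TeV⁴ = 1.19 × 10^9 GeV⁴.
Result: 1.19 × 10^9 × 2.10 × 10^37 = 2.50 × 10^46 Pa.

2.50 × 10^46 Pa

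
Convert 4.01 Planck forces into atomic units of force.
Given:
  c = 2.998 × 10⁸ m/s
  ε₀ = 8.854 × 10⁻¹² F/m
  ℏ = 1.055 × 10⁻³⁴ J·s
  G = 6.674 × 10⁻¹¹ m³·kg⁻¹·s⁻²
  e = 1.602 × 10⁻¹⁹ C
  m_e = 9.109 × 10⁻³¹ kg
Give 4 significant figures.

5.905 × 10⁵¹

Planck force: F_P = c⁴/G = 1.210 × 10⁴⁴ N
atomic unit of force: F_au = E_h/a₀ = m_e²e⁶/((4πε₀)³ℏ⁴) = 8.220 × 10⁻⁸ N
4.01 × 1.210 × 10⁴⁴ / 8.220 × 10⁻⁸ = 5.905 × 10⁵¹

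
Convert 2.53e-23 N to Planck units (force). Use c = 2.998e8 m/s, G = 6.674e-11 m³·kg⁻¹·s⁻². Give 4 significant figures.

2.090e-67

Planck force: F_P = c⁴/G = 1.210e44 N.
2.53e-23 / 1.210e44 = 2.090e-67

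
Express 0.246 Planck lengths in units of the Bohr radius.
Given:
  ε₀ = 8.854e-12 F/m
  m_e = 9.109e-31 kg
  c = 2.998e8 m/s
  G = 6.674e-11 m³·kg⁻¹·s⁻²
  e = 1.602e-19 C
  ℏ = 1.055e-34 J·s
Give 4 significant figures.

Planck length: ℓ_P = √(ℏG/c³) = 1.616e-35 m
Bohr radius: a₀ = 4πε₀ℏ²/(m_e e²) = 5.297e-11 m
0.246 × 1.616e-35 / 5.297e-11 = 7.507e-26

7.507e-26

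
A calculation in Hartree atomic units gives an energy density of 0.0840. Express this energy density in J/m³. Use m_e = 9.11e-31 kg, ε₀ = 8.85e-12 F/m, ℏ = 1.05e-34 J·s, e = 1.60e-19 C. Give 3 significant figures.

2.53e12 J/m³

One atomic unit of energy density: u_au = E_h/a₀³ = m_e⁴e¹⁰/((4πε₀)⁵ℏ⁸) = 3.01e13 J/m³.
0.0840 × 3.01e13 J/m³ = 2.53e12 J/m³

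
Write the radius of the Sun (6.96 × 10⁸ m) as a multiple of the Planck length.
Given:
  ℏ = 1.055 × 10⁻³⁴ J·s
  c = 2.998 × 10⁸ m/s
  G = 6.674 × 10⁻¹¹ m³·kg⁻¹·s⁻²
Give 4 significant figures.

Planck length: ℓ_P = √(ℏG/c³) = 1.616 × 10⁻³⁵ m.
6.96 × 10⁸ / 1.616 × 10⁻³⁵ = 4.306 × 10⁴³

4.306 × 10⁴³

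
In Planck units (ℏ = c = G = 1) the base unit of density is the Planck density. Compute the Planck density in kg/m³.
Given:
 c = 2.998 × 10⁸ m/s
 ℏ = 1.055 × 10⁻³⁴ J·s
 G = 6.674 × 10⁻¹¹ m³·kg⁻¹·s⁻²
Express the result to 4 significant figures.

5.154 × 10⁹⁶ kg/m³

ρ_P = c⁵/(ℏG²)
  = 2.422 × 10⁴² / 4.699 × 10⁻⁵⁵
  = 5.154 × 10⁹⁶ kg/m³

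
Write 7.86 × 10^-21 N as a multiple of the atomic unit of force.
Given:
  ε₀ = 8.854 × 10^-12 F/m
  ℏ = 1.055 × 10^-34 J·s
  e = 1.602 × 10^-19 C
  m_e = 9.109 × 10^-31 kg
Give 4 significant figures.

atomic unit of force: F_au = E_h/a₀ = m_e²e⁶/((4πε₀)³ℏ⁴) = 8.220 × 10^-8 N.
7.86 × 10^-21 / 8.220 × 10^-8 = 9.562 × 10^-14

9.562 × 10^-14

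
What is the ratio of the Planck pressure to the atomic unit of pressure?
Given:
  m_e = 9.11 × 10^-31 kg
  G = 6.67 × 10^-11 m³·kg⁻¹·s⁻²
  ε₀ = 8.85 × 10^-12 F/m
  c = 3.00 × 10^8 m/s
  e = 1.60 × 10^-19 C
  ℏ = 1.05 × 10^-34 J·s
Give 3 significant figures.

Planck pressure: p_P = c⁷/(ℏG²) = 4.68 × 10^113 Pa
atomic unit of pressure: P_au = E_h/a₀³ = m_e⁴e¹⁰/((4πε₀)⁵ℏ⁸) = 3.01 × 10^13 Pa
ratio = 4.68 × 10^113 / 3.01 × 10^13 = 1.55 × 10^100

1.55 × 10^100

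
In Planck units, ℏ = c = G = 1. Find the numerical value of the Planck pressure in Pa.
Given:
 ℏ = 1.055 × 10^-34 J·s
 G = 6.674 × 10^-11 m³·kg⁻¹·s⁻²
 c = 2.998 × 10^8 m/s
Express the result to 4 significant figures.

4.632 × 10^113 Pa

The unique combination of the constants set to 1 with dimensions of pressure is p_P = c⁷/(ℏG²).
  = 2.177 × 10^59 / 4.699 × 10^-55
  = 4.632 × 10^113 Pa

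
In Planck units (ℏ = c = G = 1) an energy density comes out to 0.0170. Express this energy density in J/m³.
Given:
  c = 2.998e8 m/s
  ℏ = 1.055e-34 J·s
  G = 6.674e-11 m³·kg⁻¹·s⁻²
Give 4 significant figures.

One Planck energy density: u_P = c⁷/(ℏG²) = 4.632e113 J/m³.
0.0170 × 4.632e113 J/m³ = 7.875e111 J/m³

7.875e111 J/m³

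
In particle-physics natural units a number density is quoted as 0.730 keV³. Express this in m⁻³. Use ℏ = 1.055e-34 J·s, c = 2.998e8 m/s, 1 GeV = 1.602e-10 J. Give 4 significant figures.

9.485e28 m⁻³

Number density is [L]⁻³ = [E]³/(ℏc)³.
1 GeV³ → 1/(ℏc)³ × (1 GeV in J)³ = 1.299e47 m⁻³.
Convert the energy scale: 0.730 keV³ = 7.30e-19 GeV³.
Result: 7.30e-19 × 1.299e47 = 9.485e28 m⁻³.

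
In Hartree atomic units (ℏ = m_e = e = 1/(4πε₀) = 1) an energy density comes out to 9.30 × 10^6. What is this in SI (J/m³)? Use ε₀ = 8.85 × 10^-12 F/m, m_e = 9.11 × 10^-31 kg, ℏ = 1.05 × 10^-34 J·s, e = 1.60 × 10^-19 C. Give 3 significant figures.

One atomic unit of energy density: u_au = E_h/a₀³ = m_e⁴e¹⁰/((4πε₀)⁵ℏ⁸) = 3.01 × 10^13 J/m³.
9.30 × 10^6 × 3.01 × 10^13 J/m³ = 2.80 × 10^20 J/m³

2.80 × 10^20 J/m³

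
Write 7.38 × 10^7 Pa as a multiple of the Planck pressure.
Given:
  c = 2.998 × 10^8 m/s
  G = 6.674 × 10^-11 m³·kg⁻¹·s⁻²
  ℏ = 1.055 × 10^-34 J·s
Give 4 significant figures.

1.593 × 10^-106

Planck pressure: p_P = c⁷/(ℏG²) = 4.632 × 10^113 Pa.
7.38 × 10^7 / 4.632 × 10^113 = 1.593 × 10^-106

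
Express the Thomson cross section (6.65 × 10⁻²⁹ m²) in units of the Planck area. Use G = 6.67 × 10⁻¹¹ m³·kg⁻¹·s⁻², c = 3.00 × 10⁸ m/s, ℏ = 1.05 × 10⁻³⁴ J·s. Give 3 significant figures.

Planck area: A_P = ℏG/c³ = 2.59 × 10⁻⁷⁰ m².
6.65 × 10⁻²⁹ / 2.59 × 10⁻⁷⁰ = 2.56 × 10⁴¹

2.56 × 10⁴¹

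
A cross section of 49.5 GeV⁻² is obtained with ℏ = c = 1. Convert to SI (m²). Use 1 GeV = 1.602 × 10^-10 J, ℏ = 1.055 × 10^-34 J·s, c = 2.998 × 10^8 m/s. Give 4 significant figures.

Area is [L]² = [E]⁻²·(ℏc)²; restore (ℏc)².
1 GeV⁻² → (ℏc)² × (1 GeV in J)⁻² = 3.898 × 10^-32 m².
Result: 49.5 × 3.898 × 10^-32 = 1.930 × 10^-30 m².

1.930 × 10^-30 m²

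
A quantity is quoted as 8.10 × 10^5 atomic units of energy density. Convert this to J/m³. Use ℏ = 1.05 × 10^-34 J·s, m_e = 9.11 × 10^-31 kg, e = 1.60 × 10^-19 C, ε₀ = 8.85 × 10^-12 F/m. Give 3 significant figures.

One atomic unit of energy density: u_au = E_h/a₀³ = m_e⁴e¹⁰/((4πε₀)⁵ℏ⁸) = 3.01 × 10^13 J/m³.
8.10 × 10^5 × 3.01 × 10^13 J/m³ = 2.44 × 10^19 J/m³

2.44 × 10^19 J/m³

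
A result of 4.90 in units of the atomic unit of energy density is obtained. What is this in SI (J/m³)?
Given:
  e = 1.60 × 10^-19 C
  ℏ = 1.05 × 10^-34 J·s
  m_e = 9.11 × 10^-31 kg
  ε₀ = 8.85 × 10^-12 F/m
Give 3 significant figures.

One atomic unit of energy density: u_au = E_h/a₀³ = m_e⁴e¹⁰/((4πε₀)⁵ℏ⁸) = 3.01 × 10^13 J/m³.
4.90 × 3.01 × 10^13 J/m³ = 1.48 × 10^14 J/m³

1.48 × 10^14 J/m³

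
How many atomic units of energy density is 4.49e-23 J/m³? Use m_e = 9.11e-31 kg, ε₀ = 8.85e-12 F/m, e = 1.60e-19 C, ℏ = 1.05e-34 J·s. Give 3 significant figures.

1.49e-36

atomic unit of energy density: u_au = E_h/a₀³ = m_e⁴e¹⁰/((4πε₀)⁵ℏ⁸) = 3.01e13 J/m³.
4.49e-23 / 3.01e13 = 1.49e-36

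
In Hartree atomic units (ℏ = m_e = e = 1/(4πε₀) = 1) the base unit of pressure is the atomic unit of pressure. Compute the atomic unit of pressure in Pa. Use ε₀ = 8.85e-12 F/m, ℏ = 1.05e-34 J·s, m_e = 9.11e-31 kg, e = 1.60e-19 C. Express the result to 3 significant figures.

3.01e13 Pa

P_au = E_h/a₀³ = m_e⁴e¹⁰/((4πε₀)⁵ℏ⁸)
E_h = 4.38e-18 J
a₀ = 5.26e-11 m
E_h/a₀³ = 3.01e13 Pa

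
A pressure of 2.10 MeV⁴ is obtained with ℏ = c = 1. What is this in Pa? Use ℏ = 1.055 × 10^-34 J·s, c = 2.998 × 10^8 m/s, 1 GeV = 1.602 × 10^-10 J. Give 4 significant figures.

Pressure is [E]/[L]³ = [E]⁴/(ℏc)³.
1 GeV⁴ → 1/(ℏc)³ × (1 GeV in J)⁴ = 2.082 × 10^37 Pa.
Convert the energy scale: 2.10 MeV⁴ = 2.10 × 10^-12 GeV⁴.
Result: 2.10 × 10^-12 × 2.082 × 10^37 = 4.371 × 10^25 Pa.

4.371 × 10^25 Pa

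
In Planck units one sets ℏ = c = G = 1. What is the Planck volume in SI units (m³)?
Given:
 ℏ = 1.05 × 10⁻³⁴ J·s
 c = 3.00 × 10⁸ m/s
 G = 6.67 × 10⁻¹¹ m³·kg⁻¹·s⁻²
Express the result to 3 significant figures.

4.18 × 10⁻¹⁰⁵ m³

V_P = (ℏG/c³)^(3/2)
  = √(1.75 × 10⁻²⁰⁹)
  = 4.18 × 10⁻¹⁰⁵ m³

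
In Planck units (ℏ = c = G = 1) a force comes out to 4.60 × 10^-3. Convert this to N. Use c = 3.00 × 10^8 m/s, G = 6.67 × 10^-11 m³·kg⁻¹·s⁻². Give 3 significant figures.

5.59 × 10^41 N

One Planck force: F_P = c⁴/G = 1.21 × 10^44 N.
4.60 × 10^-3 × 1.21 × 10^44 N = 5.59 × 10^41 N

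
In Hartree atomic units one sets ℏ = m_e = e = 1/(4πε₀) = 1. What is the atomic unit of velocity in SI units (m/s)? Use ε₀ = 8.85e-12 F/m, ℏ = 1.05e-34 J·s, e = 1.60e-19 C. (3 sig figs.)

v_au = e²/(4πε₀ℏ)
  = 2.56e-38 / 1.17e-44
  = 2.19e6 m/s

2.19e6 m/s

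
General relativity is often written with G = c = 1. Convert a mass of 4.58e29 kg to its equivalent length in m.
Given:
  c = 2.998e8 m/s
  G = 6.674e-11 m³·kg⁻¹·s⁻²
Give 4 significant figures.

In G = c = 1 units mass has dimensions of length; the conversion factor is G/c².
4.58e29 kg × (G/c²) = 340.1 m

340.1 m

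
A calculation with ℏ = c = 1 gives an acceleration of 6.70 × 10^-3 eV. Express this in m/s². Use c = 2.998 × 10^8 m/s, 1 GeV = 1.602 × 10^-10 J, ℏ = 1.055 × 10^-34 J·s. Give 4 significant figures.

Acceleration is [L]/[T]² = c·[E]/ℏ.
1 GeV → c/ℏ × (1 GeV in J) = 4.552 × 10^32 m/s².
Convert the energy scale: 6.70 × 10^-3 eV = 6.70 × 10^-12 GeV.
Result: 6.70 × 10^-12 × 4.552 × 10^32 = 3.050 × 10^21 m/s².

3.050 × 10^21 m/s²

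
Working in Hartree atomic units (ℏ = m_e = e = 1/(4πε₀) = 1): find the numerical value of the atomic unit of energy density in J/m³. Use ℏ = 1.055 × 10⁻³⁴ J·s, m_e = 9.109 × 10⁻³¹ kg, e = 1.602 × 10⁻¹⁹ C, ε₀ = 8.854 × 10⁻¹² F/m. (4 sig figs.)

From ℏ = m_e = e = 1/(4πε₀) = 1 the energy density scale is u_au = E_h/a₀³ = m_e⁴e¹⁰/((4πε₀)⁵ℏ⁸).
E_h = 4.354 × 10⁻¹⁸ J
a₀ = 5.297 × 10⁻¹¹ m
E_h/a₀³ = 2.929 × 10¹³ J/m³

2.929 × 10¹³ J/m³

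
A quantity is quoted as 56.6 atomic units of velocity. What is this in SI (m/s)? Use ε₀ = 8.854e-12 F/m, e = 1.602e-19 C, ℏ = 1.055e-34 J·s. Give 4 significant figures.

One atomic unit of velocity: v_au = e²/(4πε₀ℏ) = 2.186e6 m/s.
56.6 × 2.186e6 m/s = 1.237e8 m/s

1.237e8 m/s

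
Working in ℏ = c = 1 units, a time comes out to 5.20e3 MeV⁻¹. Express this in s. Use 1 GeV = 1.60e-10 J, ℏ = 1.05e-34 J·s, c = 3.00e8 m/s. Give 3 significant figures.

3.41e-18 s

A time is [E]⁻¹ in ℏ=c=1; restore one factor of ℏ.
1 GeV⁻¹ → ℏ × (1 GeV in J)⁻¹ = 6.56e-25 s.
Convert the energy scale: 5.20e3 MeV⁻¹ = 5.20e6 GeV⁻¹.
Result: 5.20e6 × 6.56e-25 = 3.41e-18 s.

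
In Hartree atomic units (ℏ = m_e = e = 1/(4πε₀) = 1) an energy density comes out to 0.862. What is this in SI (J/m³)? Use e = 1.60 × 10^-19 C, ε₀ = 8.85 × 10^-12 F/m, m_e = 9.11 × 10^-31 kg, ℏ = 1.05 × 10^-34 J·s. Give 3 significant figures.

One atomic unit of energy density: u_au = E_h/a₀³ = m_e⁴e¹⁰/((4πε₀)⁵ℏ⁸) = 3.01 × 10^13 J/m³.
0.862 × 3.01 × 10^13 J/m³ = 2.60 × 10^13 J/m³

2.60 × 10^13 J/m³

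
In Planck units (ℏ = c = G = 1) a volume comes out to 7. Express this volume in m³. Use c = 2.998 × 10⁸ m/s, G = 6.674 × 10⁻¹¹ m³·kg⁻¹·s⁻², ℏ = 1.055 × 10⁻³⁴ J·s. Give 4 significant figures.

One Planck volume: V_P = (ℏG/c³)^(3/2) = 4.224 × 10⁻¹⁰⁵ m³.
7 × 4.224 × 10⁻¹⁰⁵ m³ = 2.957 × 10⁻¹⁰⁴ m³

2.957 × 10⁻¹⁰⁴ m³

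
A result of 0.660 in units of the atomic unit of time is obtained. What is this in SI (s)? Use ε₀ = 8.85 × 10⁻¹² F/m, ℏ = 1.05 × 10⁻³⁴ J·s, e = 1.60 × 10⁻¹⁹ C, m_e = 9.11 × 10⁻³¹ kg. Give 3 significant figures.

1.58 × 10⁻¹⁷ s

One atomic unit of time: τ_au = (4πε₀)²ℏ³/(m_e e⁴) = 2.40 × 10⁻¹⁷ s.
0.660 × 2.40 × 10⁻¹⁷ s = 1.58 × 10⁻¹⁷ s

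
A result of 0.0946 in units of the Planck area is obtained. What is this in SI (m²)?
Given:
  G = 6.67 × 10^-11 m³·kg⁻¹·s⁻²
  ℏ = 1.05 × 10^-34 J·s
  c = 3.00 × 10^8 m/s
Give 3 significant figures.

One Planck area: A_P = ℏG/c³ = 2.59 × 10^-70 m².
0.0946 × 2.59 × 10^-70 m² = 2.45 × 10^-71 m²

2.45 × 10^-71 m²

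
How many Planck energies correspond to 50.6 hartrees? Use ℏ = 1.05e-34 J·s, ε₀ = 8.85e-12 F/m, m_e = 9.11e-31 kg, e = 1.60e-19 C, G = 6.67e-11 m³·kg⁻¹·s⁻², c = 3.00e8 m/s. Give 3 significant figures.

hartree: E_h = m_e e⁴/(4πε₀ℏ)² = 4.38e-18 J
Planck energy: E_P = √(ℏc⁵/G) = 1.96e9 J
50.6 × 4.38e-18 / 1.96e9 = 1.13e-25

1.13e-25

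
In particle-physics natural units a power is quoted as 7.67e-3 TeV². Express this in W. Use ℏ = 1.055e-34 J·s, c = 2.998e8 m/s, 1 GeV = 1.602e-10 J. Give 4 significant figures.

Power is [E]/[T] = [E]²/ℏ.
1 GeV² → 1/ℏ × (1 GeV in J)² = 2.433e14 W.
Convert the energy scale: 7.67e-3 TeV² = 7.67e3 GeV².
Result: 7.67e3 × 2.433e14 = 1.866e18 W.

1.866e18 W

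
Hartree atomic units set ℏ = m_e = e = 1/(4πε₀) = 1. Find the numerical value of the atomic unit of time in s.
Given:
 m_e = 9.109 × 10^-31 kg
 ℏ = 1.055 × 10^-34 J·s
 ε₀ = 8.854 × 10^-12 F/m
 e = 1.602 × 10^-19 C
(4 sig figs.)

Dimensional analysis gives τ_au = (4πε₀)²ℏ³/(m_e e⁴).
E_h = 4.354 × 10^-18 J
ℏ/E_h = 2.423 × 10^-17 s

2.423 × 10^-17 s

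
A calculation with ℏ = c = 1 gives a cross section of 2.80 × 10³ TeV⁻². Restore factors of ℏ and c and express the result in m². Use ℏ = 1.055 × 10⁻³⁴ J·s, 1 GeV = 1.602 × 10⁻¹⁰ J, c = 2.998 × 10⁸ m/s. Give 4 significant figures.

1.091 × 10⁻³⁴ m²

Area is [L]² = [E]⁻²·(ℏc)²; restore (ℏc)².
1 GeV⁻² → (ℏc)² × (1 GeV in J)⁻² = 3.898 × 10⁻³² m².
Convert the energy scale: 2.80 × 10³ TeV⁻² = 2.80 × 10⁻³ GeV⁻².
Result: 2.80 × 10⁻³ × 3.898 × 10⁻³² = 1.091 × 10⁻³⁴ m².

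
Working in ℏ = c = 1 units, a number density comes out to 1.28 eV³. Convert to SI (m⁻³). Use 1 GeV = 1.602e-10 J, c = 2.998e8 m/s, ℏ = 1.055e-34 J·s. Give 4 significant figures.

Number density is [L]⁻³ = [E]³/(ℏc)³.
1 GeV³ → 1/(ℏc)³ × (1 GeV in J)³ = 1.299e47 m⁻³.
Convert the energy scale: 1.28 eV³ = 1.28e-27 GeV³.
Result: 1.28e-27 × 1.299e47 = 1.663e20 m⁻³.

1.663e20 m⁻³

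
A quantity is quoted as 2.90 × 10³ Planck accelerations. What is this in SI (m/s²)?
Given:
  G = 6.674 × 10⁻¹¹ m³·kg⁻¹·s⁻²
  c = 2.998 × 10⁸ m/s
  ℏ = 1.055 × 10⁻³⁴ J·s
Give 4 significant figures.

1.612 × 10⁵⁵ m/s²

One Planck acceleration: a_P = √(c⁷/(ℏG)) = 5.560 × 10⁵¹ m/s².
2.90 × 10³ × 5.560 × 10⁵¹ m/s² = 1.612 × 10⁵⁵ m/s²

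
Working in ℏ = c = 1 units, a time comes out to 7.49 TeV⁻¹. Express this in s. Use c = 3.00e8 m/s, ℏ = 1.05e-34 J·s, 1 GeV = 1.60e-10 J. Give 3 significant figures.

4.92e-27 s

A time is [E]⁻¹ in ℏ=c=1; restore one factor of ℏ.
1 GeV⁻¹ → ℏ × (1 GeV in J)⁻¹ = 6.56e-25 s.
Convert the energy scale: 7.49 TeV⁻¹ = 7.49e-3 GeV⁻¹.
Result: 7.49e-3 × 6.56e-25 = 4.92e-27 s.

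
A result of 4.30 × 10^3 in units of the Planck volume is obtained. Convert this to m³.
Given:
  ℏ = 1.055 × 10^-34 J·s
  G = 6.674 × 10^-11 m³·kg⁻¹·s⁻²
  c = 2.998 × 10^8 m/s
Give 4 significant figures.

One Planck volume: V_P = (ℏG/c³)^(3/2) = 4.224 × 10^-105 m³.
4.30 × 10^3 × 4.224 × 10^-105 m³ = 1.816 × 10^-101 m³

1.816 × 10^-101 m³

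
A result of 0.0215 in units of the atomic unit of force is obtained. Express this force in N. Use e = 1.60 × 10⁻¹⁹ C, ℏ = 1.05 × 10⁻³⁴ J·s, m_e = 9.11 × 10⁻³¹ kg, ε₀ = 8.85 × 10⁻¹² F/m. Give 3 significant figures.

One atomic unit of force: F_au = E_h/a₀ = m_e²e⁶/((4πε₀)³ℏ⁴) = 8.33 × 10⁻⁸ N.
0.0215 × 8.33 × 10⁻⁸ N = 1.79 × 10⁻⁹ N

1.79 × 10⁻⁹ N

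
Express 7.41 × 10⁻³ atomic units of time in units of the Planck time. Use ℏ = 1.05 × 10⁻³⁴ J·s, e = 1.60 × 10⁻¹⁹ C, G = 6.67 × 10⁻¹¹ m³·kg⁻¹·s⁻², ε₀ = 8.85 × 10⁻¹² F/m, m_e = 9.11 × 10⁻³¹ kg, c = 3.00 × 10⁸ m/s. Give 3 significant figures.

3.31 × 10²⁴

atomic unit of time: τ_au = (4πε₀)²ℏ³/(m_e e⁴) = 2.40 × 10⁻¹⁷ s
Planck time: t_P = √(ℏG/c⁵) = 5.37 × 10⁻⁴⁴ s
7.41 × 10⁻³ × 2.40 × 10⁻¹⁷ / 5.37 × 10⁻⁴⁴ = 3.31 × 10²⁴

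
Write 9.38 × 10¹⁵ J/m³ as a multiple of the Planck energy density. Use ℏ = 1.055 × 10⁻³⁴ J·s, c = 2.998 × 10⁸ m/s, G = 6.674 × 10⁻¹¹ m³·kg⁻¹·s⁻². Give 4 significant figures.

Planck energy density: u_P = c⁷/(ℏG²) = 4.632 × 10¹¹³ J/m³.
9.38 × 10¹⁵ / 4.632 × 10¹¹³ = 2.025 × 10⁻⁹⁸

2.025 × 10⁻⁹⁸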